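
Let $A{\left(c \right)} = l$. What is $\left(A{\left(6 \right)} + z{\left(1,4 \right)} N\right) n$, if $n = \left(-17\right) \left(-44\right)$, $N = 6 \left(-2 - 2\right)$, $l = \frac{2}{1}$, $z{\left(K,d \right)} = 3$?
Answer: $-52360$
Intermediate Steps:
$l = 2$ ($l = 2 \cdot 1 = 2$)
$A{\left(c \right)} = 2$
$N = -24$ ($N = 6 \left(-4\right) = -24$)
$n = 748$
$\left(A{\left(6 \right)} + z{\left(1,4 \right)} N\right) n = \left(2 + 3 \left(-24\right)\right) 748 = \left(2 - 72\right) 748 = \left(-70\right) 748 = -52360$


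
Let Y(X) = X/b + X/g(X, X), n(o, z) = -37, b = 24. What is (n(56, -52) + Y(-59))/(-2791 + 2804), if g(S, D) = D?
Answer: -71/24 ≈ -2.9583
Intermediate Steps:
Y(X) = 1 + X/24 (Y(X) = X/24 + X/X = X*(1/24) + 1 = X/24 + 1 = 1 + X/24)
(n(56, -52) + Y(-59))/(-2791 + 2804) = (-37 + (1 + (1/24)*(-59)))/(-2791 + 2804) = (-37 + (1 - 59/24))/13 = (-37 - 35/24)*(1/13) = -923/24*1/13 = -71/24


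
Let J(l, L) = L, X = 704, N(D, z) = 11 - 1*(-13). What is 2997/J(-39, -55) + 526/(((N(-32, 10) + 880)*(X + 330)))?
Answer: -127335221/2336840 ≈ -54.490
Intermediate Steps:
N(D, z) = 24 (N(D, z) = 11 + 13 = 24)
2997/J(-39, -55) + 526/(((N(-32, 10) + 880)*(X + 330))) = 2997/(-55) + 526/(((24 + 880)*(704 + 330))) = 2997*(-1/55) + 526/((904*1034)) = -2997/55 + 526/934736 = -2997/55 + 526*(1/934736) = -2997/55 + 263/467368 = -127335221/2336840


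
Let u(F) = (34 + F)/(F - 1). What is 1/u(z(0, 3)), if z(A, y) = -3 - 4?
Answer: -8/27 ≈ -0.29630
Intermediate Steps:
z(A, y) = -7
u(F) = (34 + F)/(-1 + F)
1/u(z(0, 3)) = 1/((34 - 7)/(-1 - 7)) = 1/(27/(-8)) = 1/(-⅛*27) = 1/(-27/8) = -8/27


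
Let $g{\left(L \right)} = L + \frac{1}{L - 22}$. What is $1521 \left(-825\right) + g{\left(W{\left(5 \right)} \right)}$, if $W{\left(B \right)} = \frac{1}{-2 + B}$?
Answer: $- \frac{244690819}{195} \approx -1.2548 \cdot 10^{6}$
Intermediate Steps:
$g{\left(L \right)} = L + \frac{1}{-22 + L}$
$1521 \left(-825\right) + g{\left(W{\left(5 \right)} \right)} = 1521 \left(-825\right) + \frac{1 + \left(\frac{1}{-2 + 5}\right)^{2} - \frac{22}{-2 + 5}}{-22 + \frac{1}{-2 + 5}} = -1254825 + \frac{1 + \left(\frac{1}{3}\right)^{2} - \frac{22}{3}}{-22 + \frac{1}{3}} = -1254825 + \frac{1 + \frac{1}{9} - \frac{22}{3}}{- \frac{65}{3}} = -1254825 - - \frac{56}{195} = -1254825 + \frac{56}{195} = - \frac{244690819}{195}$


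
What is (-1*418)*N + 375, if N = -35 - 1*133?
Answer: 70599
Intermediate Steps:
N = -168 (N = -35 - 133 = -168)
(-1*418)*N + 375 = -1*418*(-168) + 375 = -418*(-168) + 375 = 70224 + 375 = 70599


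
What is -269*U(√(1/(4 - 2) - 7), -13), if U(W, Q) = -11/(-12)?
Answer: -2959/12 ≈ -246.58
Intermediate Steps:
U(W, Q) = 11/12 (U(W, Q) = -11*(-1/12) = 11/12)
-269*U(√(1/(4 - 2) - 7), -13) = -269*11/12 = -2959/12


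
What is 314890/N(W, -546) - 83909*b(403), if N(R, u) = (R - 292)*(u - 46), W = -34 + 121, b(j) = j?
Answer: -410382776983/12136 ≈ -3.3815e+7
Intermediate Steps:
W = 87
N(R, u) = (-292 + R)*(-46 + u)
314890/N(W, -546) - 83909*b(403) = 314890/(13432 - 292*(-546) - 46*87 + 87*(-546)) - 83909/(1/403) = 314890/(13432 + 159432 - 4002 - 47502) - 83909/1/403 = 314890/121360 - 83909*403 = 314890*(1/121360) - 33815327 = 31489/12136 - 33815327 = -410382776983/12136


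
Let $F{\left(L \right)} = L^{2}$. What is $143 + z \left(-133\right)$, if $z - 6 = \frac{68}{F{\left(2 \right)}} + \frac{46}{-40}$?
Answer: $- \frac{55261}{20} \approx -2763.1$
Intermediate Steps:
$z = \frac{437}{20}$ ($z = 6 + \left(\frac{68}{2^{2}} + \frac{46}{-40}\right) = 6 + \left(\frac{68}{4} + 46 \left(- \frac{1}{40}\right)\right) = 6 + \left(68 \cdot \frac{1}{4} - \frac{23}{20}\right) = 6 + \left(17 - \frac{23}{20}\right) = 6 + \frac{317}{20} = \frac{437}{20} \approx 21.85$)
$143 + z \left(-133\right) = 143 + \frac{437}{20} \left(-133\right) = 143 - \frac{58121}{20} = - \frac{55261}{20}$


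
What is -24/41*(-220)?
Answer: 5280/41 ≈ 128.78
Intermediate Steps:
-24/41*(-220) = 5280/41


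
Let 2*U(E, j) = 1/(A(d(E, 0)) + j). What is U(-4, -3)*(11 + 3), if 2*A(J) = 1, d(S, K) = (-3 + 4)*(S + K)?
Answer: -14/5 ≈ -2.8000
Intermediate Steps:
d(S, K) = K + S (d(S, K) = 1*(K + S) = K + S)
A(J) = ½ (A(J) = (½)*1 = ½)
U(E, j) = 1/(2*(½ + j))
U(-4, -3)*(11 + 3) = (11 + 3)/(1 + 2*(-3)) = 14/(1 - 6) = 14/(-5) = -⅕*14 = -14/5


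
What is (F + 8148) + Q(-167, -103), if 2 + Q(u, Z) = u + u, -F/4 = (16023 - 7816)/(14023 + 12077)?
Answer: 1757417/225 ≈ 7810.7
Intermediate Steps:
F = -283/225 (F = -4*(16023 - 7816)/(14023 + 12077) = -32828/26100 = -4*283/900 = -283/225 ≈ -1.2578)
Q(u, Z) = -2 + 2*u (Q(u, Z) = -2 + (u + u) = -2 + 2*u)
(F + 8148) + Q(-167, -103) = (-283/225 + 8148) + (-2 + 2*(-167)) = 1833017/225 + (-2 - 334) = 1833017/225 - 336 = 1757417/225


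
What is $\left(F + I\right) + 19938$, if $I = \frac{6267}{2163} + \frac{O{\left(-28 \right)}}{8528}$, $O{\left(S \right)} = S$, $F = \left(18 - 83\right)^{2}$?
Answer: $\frac{37147135737}{1537172} \approx 24166.0$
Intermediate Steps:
$F = 4225$ ($F = \left(-65\right)^{2} = 4225$)
$I = \frac{4448701}{1537172}$ ($I = \frac{6267}{2163} - \frac{28}{8528} = 6267 \cdot \frac{1}{2163} - \frac{7}{2132} = \frac{2089}{721} - \frac{7}{2132} = \frac{4448701}{1537172} \approx 2.8941$)
$\left(F + I\right) + 19938 = \left(4225 + \frac{4448701}{1537172}\right) + 19938 = \frac{6499000401}{1537172} + 19938 = \frac{37147135737}{1537172}$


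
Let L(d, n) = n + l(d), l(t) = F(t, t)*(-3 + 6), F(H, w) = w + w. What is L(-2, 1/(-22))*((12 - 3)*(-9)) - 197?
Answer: 17131/22 ≈ 778.68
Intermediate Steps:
F(H, w) = 2*w
l(t) = 6*t (l(t) = (2*t)*(-3 + 6) = (2*t)*3 = 6*t)
L(d, n) = n + 6*d
L(-2, 1/(-22))*((12 - 3)*(-9)) - 197 = (1/(-22) + 6*(-2))*((12 - 3)*(-9)) - 197 = (-1/22 - 12)*(9*(-9)) - 197 = -265/22*(-81) - 197 = 21465/22 - 197 = 17131/22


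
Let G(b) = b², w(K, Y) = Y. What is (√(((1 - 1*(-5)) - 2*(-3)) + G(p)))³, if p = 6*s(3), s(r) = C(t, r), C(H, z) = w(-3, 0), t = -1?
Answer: 24*√3 ≈ 41.569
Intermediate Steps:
C(H, z) = 0
s(r) = 0
p = 0 (p = 6*0 = 0)
(√(((1 - 1*(-5)) - 2*(-3)) + G(p)))³ = (√(((1 - 1*(-5)) - 2*(-3)) + 0²))³ = (√(((1 + 5) + 6) + 0))³ = (√((6 + 6) + 0))³ = (√(12 + 0))³ = (√12)³ = (2*√3)³ = 24*√3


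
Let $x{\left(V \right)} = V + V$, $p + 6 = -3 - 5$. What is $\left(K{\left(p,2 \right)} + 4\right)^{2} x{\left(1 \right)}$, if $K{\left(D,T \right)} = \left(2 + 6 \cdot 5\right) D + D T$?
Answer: $445568$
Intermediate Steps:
$p = -14$ ($p = -6 - 8 = -14$)
$x{\left(V \right)} = 2 V$
$K{\left(D,T \right)} = 32 D + D T$ ($K{\left(D,T \right)} = \left(2 + 30\right) D + D T = 32 D + D T$)
$\left(K{\left(p,2 \right)} + 4\right)^{2} x{\left(1 \right)} = \left(- 14 \left(32 + 2\right) + 4\right)^{2} \cdot 2 \cdot 1 = \left(\left(-14\right) 34 + 4\right)^{2} \cdot 2 = \left(-476 + 4\right)^{2} \cdot 2 = \left(-472\right)^{2} \cdot 2 = 222784 \cdot 2 = 445568$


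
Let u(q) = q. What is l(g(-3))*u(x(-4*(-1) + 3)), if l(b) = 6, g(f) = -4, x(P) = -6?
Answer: -36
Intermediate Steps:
l(g(-3))*u(x(-4*(-1) + 3)) = 6*(-6) = -36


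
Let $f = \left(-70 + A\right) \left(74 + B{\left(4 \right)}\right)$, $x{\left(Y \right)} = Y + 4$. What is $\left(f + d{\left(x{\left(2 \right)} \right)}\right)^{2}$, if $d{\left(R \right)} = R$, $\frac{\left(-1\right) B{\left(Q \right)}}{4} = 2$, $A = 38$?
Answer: $4435236$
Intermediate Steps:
$B{\left(Q \right)} = -8$ ($B{\left(Q \right)} = \left(-4\right) 2 = -8$)
$x{\left(Y \right)} = 4 + Y$
$f = -2112$ ($f = \left(-70 + 38\right) \left(74 - 8\right) = \left(-32\right) 66 = -2112$)
$\left(f + d{\left(x{\left(2 \right)} \right)}\right)^{2} = \left(-2112 + \left(4 + 2\right)\right)^{2} = \left(-2112 + 6\right)^{2} = \left(-2106\right)^{2} = 4435236$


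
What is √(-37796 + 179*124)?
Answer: 20*I*√39 ≈ 124.9*I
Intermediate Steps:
√(-37796 + 179*124) = √(-37796 + 22196) = √(-15600) = 20*I*√39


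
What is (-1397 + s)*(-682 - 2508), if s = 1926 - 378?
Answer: -481690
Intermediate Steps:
s = 1548
(-1397 + s)*(-682 - 2508) = (-1397 + 1548)*(-682 - 2508) = 151*(-3190) = -481690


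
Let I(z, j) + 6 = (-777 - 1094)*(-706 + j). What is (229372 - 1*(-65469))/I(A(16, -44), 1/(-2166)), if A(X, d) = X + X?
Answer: 638625606/2861114591 ≈ 0.22321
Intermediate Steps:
A(X, d) = 2*X
I(z, j) = 1320920 - 1871*j (I(z, j) = -6 + (-777 - 1094)*(-706 + j) = -6 - 1871*(-706 + j) = -6 + (1320926 - 1871*j) = 1320920 - 1871*j)
(229372 - 1*(-65469))/I(A(16, -44), 1/(-2166)) = (229372 - 1*(-65469))/(1320920 - 1871/(-2166)) = (229372 + 65469)/(1320920 - 1871*(-1/2166)) = 294841/(1320920 + 1871/2166) = 294841/(2861114591/2166) = 294841*(2166/2861114591) = 638625606/2861114591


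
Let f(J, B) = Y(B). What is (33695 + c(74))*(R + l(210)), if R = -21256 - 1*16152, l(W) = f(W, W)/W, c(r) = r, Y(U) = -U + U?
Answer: -1263230752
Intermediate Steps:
Y(U) = 0
f(J, B) = 0
l(W) = 0 (l(W) = 0/W = 0)
R = -37408 (R = -21256 - 16152 = -37408)
(33695 + c(74))*(R + l(210)) = (33695 + 74)*(-37408 + 0) = 33769*(-37408) = -1263230752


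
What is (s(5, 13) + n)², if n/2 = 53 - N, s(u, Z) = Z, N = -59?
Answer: 56169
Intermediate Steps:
n = 224 (n = 2*(53 - 1*(-59)) = 2*(53 + 59) = 2*112 = 224)
(s(5, 13) + n)² = (13 + 224)² = 237² = 56169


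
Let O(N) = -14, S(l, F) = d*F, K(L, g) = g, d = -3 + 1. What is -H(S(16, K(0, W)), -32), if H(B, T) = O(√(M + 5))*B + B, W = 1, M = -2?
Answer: -26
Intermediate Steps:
d = -2
S(l, F) = -2*F
H(B, T) = -13*B (H(B, T) = -14*B + B = -13*B)
-H(S(16, K(0, W)), -32) = -(-13)*(-2*1) = -(-13)*(-2) = -1*26 = -26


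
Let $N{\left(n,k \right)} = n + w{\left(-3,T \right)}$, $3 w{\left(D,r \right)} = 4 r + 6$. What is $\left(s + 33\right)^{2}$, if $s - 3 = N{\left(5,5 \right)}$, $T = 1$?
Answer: $\frac{17689}{9} \approx 1965.4$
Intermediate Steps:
$w{\left(D,r \right)} = 2 + \frac{4 r}{3}$ ($w{\left(D,r \right)} = \frac{4 r + 6}{3} = \frac{6 + 4 r}{3} = 2 + \frac{4 r}{3}$)
$N{\left(n,k \right)} = \frac{10}{3} + n$ ($N{\left(n,k \right)} = n + \left(2 + \frac{4}{3} \cdot 1\right) = n + \left(2 + \frac{4}{3}\right) = n + \frac{10}{3} = \frac{10}{3} + n$)
$s = \frac{34}{3}$ ($s = 3 + \left(\frac{10}{3} + 5\right) = 3 + \frac{25}{3} = \frac{34}{3} \approx 11.333$)
$\left(s + 33\right)^{2} = \left(\frac{34}{3} + 33\right)^{2} = \left(\frac{133}{3}\right)^{2} = \frac{17689}{9}$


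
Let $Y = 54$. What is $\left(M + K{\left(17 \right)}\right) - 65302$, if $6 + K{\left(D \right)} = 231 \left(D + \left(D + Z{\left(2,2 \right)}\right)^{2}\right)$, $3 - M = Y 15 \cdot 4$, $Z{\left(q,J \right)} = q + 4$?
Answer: $57581$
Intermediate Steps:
$Z{\left(q,J \right)} = 4 + q$
$M = -3237$ ($M = 3 - 54 \cdot 15 \cdot 4 = 3 - 810 \cdot 4 = 3 - 3240 = -3237$)
$K{\left(D \right)} = -6 + 231 D + 231 \left(6 + D\right)^{2}$ ($K{\left(D \right)} = -6 + 231 \left(D + \left(D + \left(4 + 2\right)\right)^{2}\right) = -6 + 231 \left(D + \left(D + 6\right)^{2}\right) = -6 + 231 \left(D + \left(6 + D\right)^{2}\right) = -6 + \left(231 D + 231 \left(6 + D\right)^{2}\right) = -6 + 231 D + 231 \left(6 + D\right)^{2}$)
$\left(M + K{\left(17 \right)}\right) - 65302 = \left(-3237 + \left(8310 + 231 \cdot 17^{2} + 3003 \cdot 17\right)\right) - 65302 = \left(-3237 + \left(8310 + 231 \cdot 289 + 51051\right)\right) - 65302 = \left(-3237 + \left(8310 + 66759 + 51051\right)\right) - 65302 = \left(-3237 + 126120\right) - 65302 = 122883 - 65302 = 57581$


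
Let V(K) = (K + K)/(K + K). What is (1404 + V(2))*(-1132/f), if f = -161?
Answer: 1590460/161 ≈ 9878.6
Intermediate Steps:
V(K) = 1 (V(K) = (2*K)/((2*K)) = (2*K)*(1/(2*K)) = 1)
(1404 + V(2))*(-1132/f) = (1404 + 1)*(-1132/(-161)) = 1405*(-1132*(-1/161)) = 1405*(1132/161) = 1590460/161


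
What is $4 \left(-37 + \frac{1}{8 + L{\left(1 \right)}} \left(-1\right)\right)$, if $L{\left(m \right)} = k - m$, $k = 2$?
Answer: $- \frac{1336}{9} \approx -148.44$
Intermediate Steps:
$L{\left(m \right)} = 2 - m$
$4 \left(-37 + \frac{1}{8 + L{\left(1 \right)}} \left(-1\right)\right) = 4 \left(-37 + \frac{1}{8 + \left(2 - 1\right)} \left(-1\right)\right) = 4 \left(-37 + \frac{1}{8 + 1} \left(-1\right)\right) = 4 \left(-37 + \frac{1}{9} \left(-1\right)\right) = 4 \left(-37 - \frac{1}{9}\right) = 4 \left(- \frac{334}{9}\right) = - \frac{1336}{9}$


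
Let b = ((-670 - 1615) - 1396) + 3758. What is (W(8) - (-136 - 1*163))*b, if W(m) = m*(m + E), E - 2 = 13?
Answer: 37191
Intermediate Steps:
E = 15 (E = 2 + 13 = 15)
W(m) = m*(15 + m) (W(m) = m*(m + 15) = m*(15 + m))
b = 77 (b = (-2285 - 1396) + 3758 = -3681 + 3758 = 77)
(W(8) - (-136 - 1*163))*b = (8*(15 + 8) - (-136 - 1*163))*77 = (8*23 - (-136 - 163))*77 = (184 - 1*(-299))*77 = (184 + 299)*77 = 483*77 = 37191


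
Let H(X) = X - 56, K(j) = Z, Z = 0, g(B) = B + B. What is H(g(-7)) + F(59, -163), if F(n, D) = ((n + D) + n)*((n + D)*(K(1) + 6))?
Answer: 28010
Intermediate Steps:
g(B) = 2*B
K(j) = 0
F(n, D) = (D + 2*n)*(6*D + 6*n) (F(n, D) = ((n + D) + n)*((n + D)*(0 + 6)) = ((D + n) + n)*((D + n)*6) = (D + 2*n)*(6*D + 6*n))
H(X) = -56 + X
H(g(-7)) + F(59, -163) = (-56 + 2*(-7)) + (6*(-163)**2 + 12*59**2 + 18*(-163)*59) = (-56 - 14) + (6*26569 + 12*3481 - 173106) = -70 + (159414 + 41772 - 173106) = -70 + 28080 = 28010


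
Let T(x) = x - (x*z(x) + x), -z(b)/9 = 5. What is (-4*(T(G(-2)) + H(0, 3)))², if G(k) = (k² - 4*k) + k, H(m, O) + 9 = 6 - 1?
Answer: 3182656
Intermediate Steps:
z(b) = -45 (z(b) = -9*5 = -45)
H(m, O) = -4 (H(m, O) = -9 + (6 - 1) = -9 + 5 = -4)
G(k) = k² - 3*k
T(x) = 45*x (T(x) = x - (x*(-45) + x) = x - (-45*x + x) = x - (-44)*x = x + 44*x = 45*x)
(-4*(T(G(-2)) + H(0, 3)))² = (-4*(45*(-2*(-3 - 2)) - 4))² = (-4*(45*(-2*(-5)) - 4))² = (-4*(45*10 - 4))² = (-4*(450 - 4))² = (-4*446)² = (-1784)² = 3182656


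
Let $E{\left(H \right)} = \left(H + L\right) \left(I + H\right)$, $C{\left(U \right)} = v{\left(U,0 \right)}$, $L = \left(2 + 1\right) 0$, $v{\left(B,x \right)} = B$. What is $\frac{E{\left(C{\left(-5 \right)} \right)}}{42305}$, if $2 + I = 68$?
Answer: $- \frac{61}{8461} \approx -0.0072095$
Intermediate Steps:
$L = 0$ ($L = 3 \cdot 0 = 0$)
$C{\left(U \right)} = U$
$I = 66$ ($I = -2 + 68 = 66$)
$E{\left(H \right)} = H \left(66 + H\right)$ ($E{\left(H \right)} = \left(H + 0\right) \left(66 + H\right) = H \left(66 + H\right)$)
$\frac{E{\left(C{\left(-5 \right)} \right)}}{42305} = \frac{\left(-5\right) \left(66 - 5\right)}{42305} = \left(-5\right) 61 \cdot \frac{1}{42305} = \left(-305\right) \frac{1}{42305} = - \frac{61}{8461}$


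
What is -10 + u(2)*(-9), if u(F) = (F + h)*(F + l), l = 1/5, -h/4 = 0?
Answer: -248/5 ≈ -49.600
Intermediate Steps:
h = 0 (h = -4*0 = 0)
l = 1/5 (l = 1*(1/5) = 1/5 ≈ 0.20000)
u(F) = F*(1/5 + F) (u(F) = (F + 0)*(F + 1/5) = F*(1/5 + F))
-10 + u(2)*(-9) = -10 + (2*(1/5 + 2))*(-9) = -10 + (2*(11/5))*(-9) = -10 + (22/5)*(-9) = -10 - 198/5 = -248/5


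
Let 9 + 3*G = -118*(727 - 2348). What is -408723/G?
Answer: -1226169/191269 ≈ -6.4107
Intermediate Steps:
G = 191269/3 (G = -3 + (-118*(727 - 2348))/3 = -3 + (-118*(-1621))/3 = -3 + (⅓)*191278 = -3 + 191278/3 = 191269/3 ≈ 63756.)
-408723/G = -408723/191269/3 = -408723*3/191269 = -1226169/191269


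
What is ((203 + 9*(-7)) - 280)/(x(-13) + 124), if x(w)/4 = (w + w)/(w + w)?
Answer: -35/32 ≈ -1.0938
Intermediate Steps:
x(w) = 4 (x(w) = 4*((w + w)/(w + w)) = 4*((2*w)/((2*w))) = 4*((2*w)*(1/(2*w))) = 4*1 = 4)
((203 + 9*(-7)) - 280)/(x(-13) + 124) = ((203 + 9*(-7)) - 280)/(4 + 124) = ((203 - 63) - 280)/128 = (140 - 280)*(1/128) = -140*1/128 = -35/32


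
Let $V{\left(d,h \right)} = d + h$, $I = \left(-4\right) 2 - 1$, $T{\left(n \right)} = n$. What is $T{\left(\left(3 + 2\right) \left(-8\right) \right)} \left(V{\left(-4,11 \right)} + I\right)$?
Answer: $80$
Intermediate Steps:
$I = -9$ ($I = -8 - 1 = -9$)
$T{\left(\left(3 + 2\right) \left(-8\right) \right)} \left(V{\left(-4,11 \right)} + I\right) = \left(3 + 2\right) \left(-8\right) \left(\left(-4 + 11\right) - 9\right) = 5 \left(-8\right) \left(7 - 9\right) = \left(-40\right) \left(-2\right) = 80$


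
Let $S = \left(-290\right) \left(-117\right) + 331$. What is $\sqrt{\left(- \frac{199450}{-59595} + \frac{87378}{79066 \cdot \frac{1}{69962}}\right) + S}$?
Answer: $\frac{\sqrt{24773677170373496406093}}{471193827} \approx 334.04$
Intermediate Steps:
$S = 34261$ ($S = 33930 + 331 = 34261$)
$\sqrt{\left(- \frac{199450}{-59595} + \frac{87378}{79066 \cdot \frac{1}{69962}}\right) + S} = \sqrt{\left(- \frac{199450}{-59595} + \frac{87378}{79066 \cdot \frac{1}{69962}}\right) + 34261} = \sqrt{\left(\left(-199450\right) \left(- \frac{1}{59595}\right) + \frac{87378}{79066 \cdot \frac{1}{69962}}\right) + 34261} = \sqrt{\left(\frac{39890}{11919} + \frac{87378}{\frac{39533}{34981}}\right) + 34261} = \sqrt{\left(\frac{39890}{11919} + 87378 \cdot \frac{34981}{39533}\right) + 34261} = \sqrt{\left(\frac{39890}{11919} + \frac{3056569818}{39533}\right) + 34261} = \sqrt{\frac{36432832632112}{471193827} + 34261} = \sqrt{\frac{52576404338959}{471193827}} = \frac{\sqrt{24773677170373496406093}}{471193827}$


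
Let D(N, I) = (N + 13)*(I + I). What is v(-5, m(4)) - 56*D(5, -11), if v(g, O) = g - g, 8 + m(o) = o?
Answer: 22176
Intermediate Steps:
m(o) = -8 + o
v(g, O) = 0
D(N, I) = 2*I*(13 + N) (D(N, I) = (13 + N)*(2*I) = 2*I*(13 + N))
v(-5, m(4)) - 56*D(5, -11) = 0 - 112*(-11)*(13 + 5) = 0 - 112*(-11)*18 = 0 - 56*(-396) = 0 + 22176 = 22176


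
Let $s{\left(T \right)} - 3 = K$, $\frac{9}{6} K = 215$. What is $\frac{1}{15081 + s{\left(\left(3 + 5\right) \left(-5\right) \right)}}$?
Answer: $\frac{3}{45682} \approx 6.5671 \cdot 10^{-5}$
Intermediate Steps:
$K = \frac{430}{3}$ ($K = \frac{2}{3} \cdot 215 = \frac{430}{3} \approx 143.33$)
$s{\left(T \right)} = \frac{439}{3}$ ($s{\left(T \right)} = 3 + \frac{430}{3} = \frac{439}{3}$)
$\frac{1}{15081 + s{\left(\left(3 + 5\right) \left(-5\right) \right)}} = \frac{1}{15081 + \frac{439}{3}} = \frac{1}{\frac{45682}{3}} = \frac{3}{45682}$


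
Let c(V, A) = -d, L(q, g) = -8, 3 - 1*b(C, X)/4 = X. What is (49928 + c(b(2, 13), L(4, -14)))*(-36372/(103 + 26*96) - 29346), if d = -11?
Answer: -3810676595814/2599 ≈ -1.4662e+9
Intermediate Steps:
b(C, X) = 12 - 4*X
c(V, A) = 11 (c(V, A) = -1*(-11) = 11)
(49928 + c(b(2, 13), L(4, -14)))*(-36372/(103 + 26*96) - 29346) = (49928 + 11)*(-36372/(103 + 26*96) - 29346) = 49939*(-36372/(103 + 2496) - 29346) = 49939*(-36372/2599 - 29346) = 49939*(-76306626/2599) = -3810676595814/2599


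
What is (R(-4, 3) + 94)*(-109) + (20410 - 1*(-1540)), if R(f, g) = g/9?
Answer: 35003/3 ≈ 11668.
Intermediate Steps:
R(f, g) = g/9 (R(f, g) = g*(⅑) = g/9)
(R(-4, 3) + 94)*(-109) + (20410 - 1*(-1540)) = ((⅑)*3 + 94)*(-109) + (20410 - 1*(-1540)) = (⅓ + 94)*(-109) + (20410 + 1540) = (283/3)*(-109) + 21950 = -30847/3 + 21950 = 35003/3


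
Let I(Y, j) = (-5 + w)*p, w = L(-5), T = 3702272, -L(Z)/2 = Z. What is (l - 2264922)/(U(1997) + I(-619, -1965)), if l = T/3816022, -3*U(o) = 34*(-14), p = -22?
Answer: -926034479787/19897829 ≈ -46540.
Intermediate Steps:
L(Z) = -2*Z
U(o) = 476/3 (U(o) = -34*(-14)/3 = -⅓*(-476) = 476/3)
w = 10 (w = -2*(-5) = 10)
I(Y, j) = -110 (I(Y, j) = (-5 + 10)*(-22) = 5*(-22) = -110)
l = 264448/272573 (l = 3702272/3816022 = 3702272*(1/3816022) = 264448/272573 ≈ 0.97019)
(l - 2264922)/(U(1997) + I(-619, -1965)) = (264448/272573 - 2264922)/(476/3 - 110) = -617356319858/(272573*146/3) = -617356319858/272573*3/146 = -926034479787/19897829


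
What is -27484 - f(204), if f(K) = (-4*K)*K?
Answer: 138980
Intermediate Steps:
f(K) = -4*K**2
-27484 - f(204) = -27484 - (-4)*204**2 = -27484 - (-4)*41616 = -27484 - 1*(-166464) = -27484 + 166464 = 138980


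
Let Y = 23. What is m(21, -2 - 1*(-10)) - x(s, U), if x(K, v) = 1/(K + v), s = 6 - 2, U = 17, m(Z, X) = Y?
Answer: 482/21 ≈ 22.952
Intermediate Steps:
m(Z, X) = 23
s = 4
m(21, -2 - 1*(-10)) - x(s, U) = 23 - 1/(4 + 17) = 23 - 1/21 = 482/21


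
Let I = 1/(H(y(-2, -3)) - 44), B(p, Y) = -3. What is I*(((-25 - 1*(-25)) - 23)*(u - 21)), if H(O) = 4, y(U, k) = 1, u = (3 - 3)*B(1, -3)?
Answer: -483/40 ≈ -12.075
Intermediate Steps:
u = 0 (u = (3 - 3)*(-3) = 0*(-3) = 0)
I = -1/40 (I = 1/(4 - 44) = 1/(-40) = -1/40 ≈ -0.025000)
I*(((-25 - 1*(-25)) - 23)*(u - 21)) = -((-25 - 1*(-25)) - 23)*(0 - 21)/40 = -((-25 + 25) - 23)*(-21)/40 = -(0 - 23)*(-21)/40 = -(-23)*(-21)/40 = -1/40*483 = -483/40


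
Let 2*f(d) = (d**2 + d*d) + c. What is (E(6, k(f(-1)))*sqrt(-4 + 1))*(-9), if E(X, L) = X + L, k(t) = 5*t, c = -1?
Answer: -153*I*sqrt(3)/2 ≈ -132.5*I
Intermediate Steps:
f(d) = -1/2 + d**2 (f(d) = ((d**2 + d*d) - 1)/2 = ((d**2 + d**2) - 1)/2 = (2*d**2 - 1)/2 = (-1 + 2*d**2)/2 = -1/2 + d**2)
E(X, L) = L + X
(E(6, k(f(-1)))*sqrt(-4 + 1))*(-9) = ((5*(-1/2 + (-1)**2) + 6)*sqrt(-4 + 1))*(-9) = ((5*(-1/2 + 1) + 6)*sqrt(-3))*(-9) = ((5*(1/2) + 6)*(I*sqrt(3)))*(-9) = ((5/2 + 6)*(I*sqrt(3)))*(-9) = (17*(I*sqrt(3))/2)*(-9) = (17*I*sqrt(3)/2)*(-9) = -153*I*sqrt(3)/2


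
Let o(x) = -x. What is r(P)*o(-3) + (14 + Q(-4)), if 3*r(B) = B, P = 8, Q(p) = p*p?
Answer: 38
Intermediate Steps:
Q(p) = p²
r(B) = B/3
r(P)*o(-3) + (14 + Q(-4)) = ((⅓)*8)*(-1*(-3)) + (14 + (-4)²) = (8/3)*3 + (14 + 16) = 8 + 30 = 38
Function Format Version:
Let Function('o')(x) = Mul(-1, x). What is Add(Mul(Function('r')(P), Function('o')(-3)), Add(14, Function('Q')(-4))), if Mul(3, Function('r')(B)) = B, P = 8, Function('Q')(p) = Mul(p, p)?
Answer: 38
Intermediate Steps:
Function('Q')(p) = Pow(p, 2)
Function('r')(B) = Mul(Rational(1, 3), B)
Add(Mul(Function('r')(P), Function('o')(-3)), Add(14, Function('Q')(-4))) = Add(Mul(Mul(Rational(1, 3), 8), Mul(-1, -3)), Add(14, Pow(-4, 2))) = Add(Mul(Rational(8, 3), 3), Add(14, 16)) = Add(8, 30) = 38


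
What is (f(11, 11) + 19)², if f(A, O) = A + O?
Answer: 1681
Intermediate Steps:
(f(11, 11) + 19)² = ((11 + 11) + 19)² = (22 + 19)² = 41² = 1681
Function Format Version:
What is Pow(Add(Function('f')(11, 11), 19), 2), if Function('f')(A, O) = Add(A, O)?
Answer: 1681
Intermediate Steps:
Pow(Add(Function('f')(11, 11), 19), 2) = Pow(Add(Add(11, 11), 19), 2) = Pow(Add(22, 19), 2) = Pow(41, 2) = 1681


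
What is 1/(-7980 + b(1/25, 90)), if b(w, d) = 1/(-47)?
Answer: -47/375061 ≈ -0.00012531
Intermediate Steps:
b(w, d) = -1/47
1/(-7980 + b(1/25, 90)) = 1/(-7980 - 1/47) = 1/(-375061/47) = -47/375061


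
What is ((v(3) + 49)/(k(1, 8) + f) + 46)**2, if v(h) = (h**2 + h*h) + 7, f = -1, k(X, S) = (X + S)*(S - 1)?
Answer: 2140369/961 ≈ 2227.2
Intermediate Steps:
k(X, S) = (-1 + S)*(S + X) (k(X, S) = (S + X)*(-1 + S) = (-1 + S)*(S + X))
v(h) = 7 + 2*h**2 (v(h) = (h**2 + h**2) + 7 = 2*h**2 + 7 = 7 + 2*h**2)
((v(3) + 49)/(k(1, 8) + f) + 46)**2 = (((7 + 2*3**2) + 49)/((8**2 - 1*8 - 1*1 + 8*1) - 1) + 46)**2 = (((7 + 2*9) + 49)/((64 - 8 - 1 + 8) - 1) + 46)**2 = (((7 + 18) + 49)/(63 - 1) + 46)**2 = ((25 + 49)/62 + 46)**2 = (74*(1/62) + 46)**2 = (37/31 + 46)**2 = (1463/31)**2 = 2140369/961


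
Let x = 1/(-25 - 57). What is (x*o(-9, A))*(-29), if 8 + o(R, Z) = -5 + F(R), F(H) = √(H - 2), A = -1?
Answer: -377/82 + 29*I*√11/82 ≈ -4.5976 + 1.173*I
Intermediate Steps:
F(H) = √(-2 + H)
o(R, Z) = -13 + √(-2 + R) (o(R, Z) = -8 + (-5 + √(-2 + R)) = -13 + √(-2 + R))
x = -1/82 (x = 1/(-82) = -1/82 ≈ -0.012195)
(x*o(-9, A))*(-29) = -(-13 + √(-2 - 9))/82*(-29) = -(-13 + √(-11))/82*(-29) = -(-13 + I*√11)/82*(-29) = (13/82 - I*√11/82)*(-29) = -377/82 + 29*I*√11/82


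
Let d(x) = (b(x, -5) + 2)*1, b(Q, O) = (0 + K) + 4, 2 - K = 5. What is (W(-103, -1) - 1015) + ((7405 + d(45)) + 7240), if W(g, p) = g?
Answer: 13530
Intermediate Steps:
K = -3 (K = 2 - 1*5 = 2 - 5 = -3)
b(Q, O) = 1 (b(Q, O) = (0 - 3) + 4 = -3 + 4 = 1)
d(x) = 3 (d(x) = (1 + 2)*1 = 3*1 = 3)
(W(-103, -1) - 1015) + ((7405 + d(45)) + 7240) = (-103 - 1015) + ((7405 + 3) + 7240) = -1118 + (7408 + 7240) = -1118 + 14648 = 13530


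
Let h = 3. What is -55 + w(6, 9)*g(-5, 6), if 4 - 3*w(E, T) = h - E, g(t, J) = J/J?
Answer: -158/3 ≈ -52.667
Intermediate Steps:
g(t, J) = 1
w(E, T) = ⅓ + E/3 (w(E, T) = 4/3 - (3 - E)/3 = 4/3 + (-1 + E/3) = ⅓ + E/3)
-55 + w(6, 9)*g(-5, 6) = -55 + (⅓ + (⅓)*6)*1 = -55 + (⅓ + 2)*1 = -55 + (7/3)*1 = -55 + 7/3 = -158/3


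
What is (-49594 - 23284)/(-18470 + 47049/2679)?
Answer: 65080054/16478027 ≈ 3.9495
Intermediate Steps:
(-49594 - 23284)/(-18470 + 47049/2679) = -72878/(-18470 + 47049*(1/2679)) = -72878/(-18470 + 15683/893) = -72878/(-16478027/893) = -72878*(-893/16478027) = 65080054/16478027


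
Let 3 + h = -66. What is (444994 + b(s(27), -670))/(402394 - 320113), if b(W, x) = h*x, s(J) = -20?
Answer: 491224/82281 ≈ 5.9701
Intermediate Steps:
h = -69 (h = -3 - 66 = -69)
b(W, x) = -69*x
(444994 + b(s(27), -670))/(402394 - 320113) = (444994 - 69*(-670))/(402394 - 320113) = (444994 + 46230)/82281 = 491224*(1/82281) = 491224/82281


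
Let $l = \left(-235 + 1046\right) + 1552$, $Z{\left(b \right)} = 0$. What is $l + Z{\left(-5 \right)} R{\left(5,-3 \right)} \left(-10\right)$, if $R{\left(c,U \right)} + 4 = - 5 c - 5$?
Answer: $2363$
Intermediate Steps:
$R{\left(c,U \right)} = -9 - 5 c$ ($R{\left(c,U \right)} = -4 - \left(5 + 5 c\right) = -9 - 5 c$)
$l = 2363$ ($l = 811 + 1552 = 2363$)
$l + Z{\left(-5 \right)} R{\left(5,-3 \right)} \left(-10\right) = 2363 + 0 \left(-9 - 25\right) \left(-10\right) = 2363 + 0 \left(-34\right) \left(-10\right) = 2363 + 0 \left(-10\right) = 2363 + 0 = 2363$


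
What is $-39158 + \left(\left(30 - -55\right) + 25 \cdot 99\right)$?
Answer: $-36598$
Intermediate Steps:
$-39158 + \left(\left(30 - -55\right) + 25 \cdot 99\right) = -39158 + \left(\left(30 + 55\right) + 2475\right) = -39158 + \left(85 + 2475\right) = -39158 + 2560 = -36598$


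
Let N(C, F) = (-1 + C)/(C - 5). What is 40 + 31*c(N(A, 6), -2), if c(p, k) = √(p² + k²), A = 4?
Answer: 40 + 31*√13 ≈ 151.77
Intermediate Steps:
N(C, F) = (-1 + C)/(-5 + C)
c(p, k) = √(k² + p²)
40 + 31*c(N(A, 6), -2) = 40 + 31*√((-2)² + ((-1 + 4)/(-5 + 4))²) = 40 + 31*√(4 + (3/(-1))²) = 40 + 31*√(4 + (-1*3)²) = 40 + 31*√(4 + (-3)²) = 40 + 31*√(4 + 9) = 40 + 31*√13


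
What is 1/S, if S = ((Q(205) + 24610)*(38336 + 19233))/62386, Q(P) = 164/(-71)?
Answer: 2214703/50290724037 ≈ 4.4038e-5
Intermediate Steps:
Q(P) = -164/71 (Q(P) = 164*(-1/71) = -164/71)
S = 50290724037/2214703 (S = ((-164/71 + 24610)*(38336 + 19233))/62386 = ((1747146/71)*57569)*(1/62386) = (100581448074/71)*(1/62386) = 50290724037/2214703 ≈ 22708.)
1/S = 1/(50290724037/2214703) = 2214703/50290724037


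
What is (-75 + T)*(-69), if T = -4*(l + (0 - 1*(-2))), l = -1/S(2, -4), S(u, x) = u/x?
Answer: 6279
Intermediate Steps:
l = 2 (l = -1/(2/(-4)) = -1/(2*(-¼)) = -1/(-½) = -1*(-2) = 2)
T = -16 (T = -4*(2 + (0 - 1*(-2))) = -4*(2 + (0 + 2)) = -4*(2 + 2) = -4*4 = -16)
(-75 + T)*(-69) = (-75 - 16)*(-69) = -91*(-69) = 6279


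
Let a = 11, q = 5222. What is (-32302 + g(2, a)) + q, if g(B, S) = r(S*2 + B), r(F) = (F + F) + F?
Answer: -27008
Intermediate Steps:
r(F) = 3*F (r(F) = 2*F + F = 3*F)
g(B, S) = 3*B + 6*S (g(B, S) = 3*(S*2 + B) = 3*(2*S + B) = 3*(B + 2*S) = 3*B + 6*S)
(-32302 + g(2, a)) + q = (-32302 + (3*2 + 6*11)) + 5222 = (-32302 + (6 + 66)) + 5222 = (-32302 + 72) + 5222 = -32230 + 5222 = -27008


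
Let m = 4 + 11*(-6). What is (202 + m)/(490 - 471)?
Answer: 140/19 ≈ 7.3684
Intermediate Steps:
m = -62 (m = 4 - 66 = -62)
(202 + m)/(490 - 471) = (202 - 62)/(490 - 471) = 140/19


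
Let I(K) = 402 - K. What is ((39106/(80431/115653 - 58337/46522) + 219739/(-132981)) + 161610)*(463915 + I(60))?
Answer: 16992156940600366927128181/399612968783499 ≈ 4.2522e+10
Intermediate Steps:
((39106/(80431/115653 - 58337/46522) + 219739/(-132981)) + 161610)*(463915 + I(60)) = ((39106/(80431/115653 - 58337/46522) + 219739/(-132981)) + 161610)*(463915 + (402 - 1*60)) = ((39106/(80431*(1/115653) - 58337*1/46522) + 219739*(-1/132981)) + 161610)*(463915 + (402 - 60)) = ((39106/(80431/115653 - 58337/46522) - 219739/132981) + 161610)*(463915 + 342) = ((39106/(-3005038079/5380408866) - 219739/132981) + 161610)*464257 = ((39106*(-5380408866/3005038079) - 219739/132981) + 161610)*464257 = ((-210406269113796/3005038079 - 219739/132981) + 161610)*464257 = (-27980696397084147257/399612968783499 + 161610)*464257 = (36600755488017126133/399612968783499)*464257 = 16992156940600366927128181/399612968783499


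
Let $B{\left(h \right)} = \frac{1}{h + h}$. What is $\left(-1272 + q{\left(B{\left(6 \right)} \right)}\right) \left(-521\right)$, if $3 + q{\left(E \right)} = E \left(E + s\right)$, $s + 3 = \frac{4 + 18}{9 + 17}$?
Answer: $\frac{1243691083}{1872} \approx 6.6437 \cdot 10^{5}$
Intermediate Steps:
$s = - \frac{28}{13}$ ($s = -3 + \frac{4 + 18}{9 + 17} = -3 + \frac{22}{26} = -3 + 22 \cdot \frac{1}{26} = -3 + \frac{11}{13} = - \frac{28}{13} \approx -2.1538$)
$B{\left(h \right)} = \frac{1}{2 h}$
$q{\left(E \right)} = -3 + E \left(- \frac{28}{13} + E\right)$ ($q{\left(E \right)} = -3 + E \left(E - \frac{28}{13}\right) = -3 + E \left(- \frac{28}{13} + E\right)$)
$\left(-1272 + q{\left(B{\left(6 \right)} \right)}\right) \left(-521\right) = \left(-1272 - \left(3 - \frac{1}{144} + \frac{28}{13} \cdot \frac{1}{2} \cdot \frac{1}{6}\right)\right) \left(-521\right) = \left(-1272 - \left(\frac{124}{39} - \frac{1}{144}\right)\right) \left(-521\right) = \left(-1272 - \frac{5939}{1872}\right) \left(-521\right) = \left(- \frac{2387123}{1872}\right) \left(-521\right) = \frac{1243691083}{1872}$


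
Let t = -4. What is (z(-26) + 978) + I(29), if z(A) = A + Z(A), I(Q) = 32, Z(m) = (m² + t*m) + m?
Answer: 1738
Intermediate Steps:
Z(m) = m² - 3*m (Z(m) = (m² - 4*m) + m = m² - 3*m)
z(A) = A + A*(-3 + A)
(z(-26) + 978) + I(29) = (-26*(-2 - 26) + 978) + 32 = (-26*(-28) + 978) + 32 = (728 + 978) + 32 = 1706 + 32 = 1738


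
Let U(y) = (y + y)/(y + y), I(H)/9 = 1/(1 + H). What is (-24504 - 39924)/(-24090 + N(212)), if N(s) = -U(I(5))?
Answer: 64428/24091 ≈ 2.6744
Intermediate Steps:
I(H) = 9/(1 + H)
U(y) = 1 (U(y) = (2*y)/((2*y)) = (2*y)*(1/(2*y)) = 1)
N(s) = -1 (N(s) = -1*1 = -1)
(-24504 - 39924)/(-24090 + N(212)) = (-24504 - 39924)/(-24090 - 1) = -64428/(-24091) = -64428*(-1/24091) = 64428/24091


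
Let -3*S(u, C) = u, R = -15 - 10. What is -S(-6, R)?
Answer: -2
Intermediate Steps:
R = -25
S(u, C) = -u/3
-S(-6, R) = -(-1)*(-6)/3 = -1*2 = -2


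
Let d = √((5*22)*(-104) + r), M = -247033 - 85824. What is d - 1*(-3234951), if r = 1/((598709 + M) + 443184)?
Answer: 3234951 + I*√1437813660809301/354518 ≈ 3.235e+6 + 106.96*I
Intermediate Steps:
M = -332857
r = 1/709036 (r = 1/((598709 - 332857) + 443184) = 1/(265852 + 443184) = 1/709036 ≈ 1.4104e-6)
d = I*√1437813660809301/354518 (d = √((5*22)*(-104) + 1/709036) = √(110*(-104) + 1/709036) = √(-11440 + 1/709036) = √(-8111371839/709036) = I*√1437813660809301/354518 ≈ 106.96*I)
d - 1*(-3234951) = I*√1437813660809301/354518 - 1*(-3234951) = I*√1437813660809301/354518 + 3234951 = 3234951 + I*√1437813660809301/354518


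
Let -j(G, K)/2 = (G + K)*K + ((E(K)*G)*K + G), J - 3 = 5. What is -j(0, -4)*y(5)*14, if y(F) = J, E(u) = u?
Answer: 3584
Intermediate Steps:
J = 8 (J = 3 + 5 = 8)
y(F) = 8
j(G, K) = -2*G - 2*G*K² - 2*K*(G + K) (j(G, K) = -2*((G + K)*K + ((K*G)*K + G)) = -2*(K*(G + K) + ((G*K)*K + G)) = -2*(K*(G + K) + (G*K² + G)) = -2*(K*(G + K) + (G + G*K²)) = -2*(G + G*K² + K*(G + K)) = -2*G - 2*G*K² - 2*K*(G + K))
-j(0, -4)*y(5)*14 = -(-2*0 - 2*(-4)² - 2*0*(-4) - 2*0*(-4)²)*8*14 = -(0 - 2*16 + 0 - 2*0*16)*8*14 = -(0 - 32 + 0 + 0)*8*14 = -(-32*8)*14 = -(-256)*14 = -1*(-3584) = 3584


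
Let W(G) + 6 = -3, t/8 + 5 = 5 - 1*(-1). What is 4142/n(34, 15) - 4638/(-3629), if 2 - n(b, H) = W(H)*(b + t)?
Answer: 441941/36290 ≈ 12.178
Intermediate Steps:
t = 8 (t = -40 + 8*(5 - 1*(-1)) = -40 + 8*(5 + 1) = -40 + 8*6 = -40 + 48 = 8)
W(G) = -9 (W(G) = -6 - 3 = -9)
n(b, H) = 74 + 9*b (n(b, H) = 2 - (-9)*(b + 8) = 2 - (-9)*(8 + b) = 2 - (-72 - 9*b) = 2 + (72 + 9*b) = 74 + 9*b)
4142/n(34, 15) - 4638/(-3629) = 4142/(74 + 9*34) - 4638/(-3629) = 4142/(74 + 306) - 4638*(-1/3629) = 4142/380 + 4638/3629 = 4142*(1/380) + 4638/3629 = 109/10 + 4638/3629 = 441941/36290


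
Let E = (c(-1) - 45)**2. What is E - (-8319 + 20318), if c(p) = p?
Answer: -9883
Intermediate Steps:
E = 2116 (E = (-1 - 45)**2 = (-46)**2 = 2116)
E - (-8319 + 20318) = 2116 - (-8319 + 20318) = 2116 - 1*11999 = 2116 - 11999 = -9883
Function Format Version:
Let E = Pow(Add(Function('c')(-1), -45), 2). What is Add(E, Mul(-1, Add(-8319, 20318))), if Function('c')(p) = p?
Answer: -9883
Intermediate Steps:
E = 2116 (E = Pow(Add(-1, -45), 2) = Pow(-46, 2) = 2116)
Add(E, Mul(-1, Add(-8319, 20318))) = Add(2116, Mul(-1, Add(-8319, 20318))) = Add(2116, Mul(-1, 11999)) = Add(2116, -11999) = -9883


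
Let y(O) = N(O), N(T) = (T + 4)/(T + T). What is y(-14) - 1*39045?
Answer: -546625/14 ≈ -39045.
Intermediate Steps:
N(T) = (4 + T)/(2*T) (N(T) = (4 + T)/((2*T)) = (4 + T)*(1/(2*T)) = (4 + T)/(2*T))
y(O) = (4 + O)/(2*O)
y(-14) - 1*39045 = (½)*(4 - 14)/(-14) - 1*39045 = (½)*(-1/14)*(-10) - 39045 = 5/14 - 39045 = -546625/14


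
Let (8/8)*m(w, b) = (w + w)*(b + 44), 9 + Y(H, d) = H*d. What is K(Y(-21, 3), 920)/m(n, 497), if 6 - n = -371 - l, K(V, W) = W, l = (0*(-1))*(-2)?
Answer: 460/203957 ≈ 0.0022554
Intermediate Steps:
l = 0 (l = 0*(-2) = 0)
Y(H, d) = -9 + H*d
n = 377 (n = 6 - (-371 - 1*0) = 6 - (-371 + 0) = 6 - 1*(-371) = 6 + 371 = 377)
m(w, b) = 2*w*(44 + b) (m(w, b) = (w + w)*(b + 44) = (2*w)*(44 + b) = 2*w*(44 + b))
K(Y(-21, 3), 920)/m(n, 497) = 920/((2*377*(44 + 497))) = 920/((2*377*541)) = 920/407914 = 920*(1/407914) = 460/203957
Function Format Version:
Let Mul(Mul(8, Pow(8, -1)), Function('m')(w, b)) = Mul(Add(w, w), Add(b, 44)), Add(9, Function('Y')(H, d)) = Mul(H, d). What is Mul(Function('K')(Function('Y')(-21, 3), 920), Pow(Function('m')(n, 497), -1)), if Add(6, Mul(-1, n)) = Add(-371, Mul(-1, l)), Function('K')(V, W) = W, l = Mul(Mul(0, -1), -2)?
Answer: Rational(460, 203957) ≈ 0.0022554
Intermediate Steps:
l = 0 (l = Mul(0, -2) = 0)
Function('Y')(H, d) = Add(-9, Mul(H, d))
n = 377 (n = Add(6, Mul(-1, Add(-371, Mul(-1, 0)))) = Add(6, Mul(-1, Add(-371, 0))) = Add(6, Mul(-1, -371)) = Add(6, 371) = 377)
Function('m')(w, b) = Mul(2, w, Add(44, b)) (Function('m')(w, b) = Mul(Add(w, w), Add(b, 44)) = Mul(Mul(2, w), Add(44, b)) = Mul(2, w, Add(44, b)))
Mul(Function('K')(Function('Y')(-21, 3), 920), Pow(Function('m')(n, 497), -1)) = Mul(920, Pow(Mul(2, 377, Add(44, 497)), -1)) = Mul(920, Pow(Mul(2, 377, 541), -1)) = Mul(920, Pow(407914, -1)) = Mul(920, Rational(1, 407914)) = Rational(460, 203957)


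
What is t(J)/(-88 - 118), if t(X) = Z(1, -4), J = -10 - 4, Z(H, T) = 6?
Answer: -3/103 ≈ -0.029126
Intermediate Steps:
J = -14
t(X) = 6
t(J)/(-88 - 118) = 6/(-88 - 118) = 6/(-206) = -1/206*6 = -3/103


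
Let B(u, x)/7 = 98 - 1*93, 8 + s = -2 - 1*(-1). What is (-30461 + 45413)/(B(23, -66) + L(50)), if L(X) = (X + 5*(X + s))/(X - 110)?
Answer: 19936/41 ≈ 486.24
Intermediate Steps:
s = -9 (s = -8 + (-2 - 1*(-1)) = -8 + (-2 + 1) = -8 - 1 = -9)
B(u, x) = 35 (B(u, x) = 7*(98 - 1*93) = 7*(98 - 93) = 7*5 = 35)
L(X) = (-45 + 6*X)/(-110 + X) (L(X) = (X + 5*(X - 9))/(X - 110) = (X + 5*(-9 + X))/(-110 + X) = (X + (-45 + 5*X))/(-110 + X) = (-45 + 6*X)/(-110 + X))
(-30461 + 45413)/(B(23, -66) + L(50)) = (-30461 + 45413)/(35 + 3*(-15 + 2*50)/(-110 + 50)) = 14952/(35 + 3*(-15 + 100)/(-60)) = 14952/(35 + 3*(-1/60)*85) = 14952/(35 - 17/4) = 14952/(123/4) = 14952*(4/123) = 19936/41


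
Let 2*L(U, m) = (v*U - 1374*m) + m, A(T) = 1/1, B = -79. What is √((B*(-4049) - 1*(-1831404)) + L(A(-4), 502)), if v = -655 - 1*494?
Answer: √7224310/2 ≈ 1343.9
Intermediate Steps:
A(T) = 1 (A(T) = 1*1 = 1)
v = -1149 (v = -655 - 494 = -1149)
L(U, m) = -1373*m/2 - 1149*U/2 (L(U, m) = ((-1149*U - 1374*m) + m)/2 = ((-1374*m - 1149*U) + m)/2 = (-1373*m - 1149*U)/2 = -1373*m/2 - 1149*U/2)
√((B*(-4049) - 1*(-1831404)) + L(A(-4), 502)) = √((-79*(-4049) - 1*(-1831404)) + (-1373/2*502 - 1149/2*1)) = √((319871 + 1831404) + (-344623 - 1149/2)) = √(2151275 - 690395/2) = √(3612155/2) = √7224310/2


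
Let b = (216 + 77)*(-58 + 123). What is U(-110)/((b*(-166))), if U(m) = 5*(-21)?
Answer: 21/632294 ≈ 3.3212e-5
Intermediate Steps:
b = 19045 (b = 293*65 = 19045)
U(m) = -105
U(-110)/((b*(-166))) = -105/(19045*(-166)) = -105/(-3161470) = -105*(-1/3161470) = 21/632294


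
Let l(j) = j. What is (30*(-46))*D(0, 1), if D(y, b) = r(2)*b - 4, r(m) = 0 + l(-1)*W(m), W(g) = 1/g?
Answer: 6210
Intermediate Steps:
r(m) = -1/m (r(m) = 0 - 1/m = -1/m)
D(y, b) = -4 - b/2 (D(y, b) = (-1/2)*b - 4 = (-1*½)*b - 4 = -b/2 - 4 = -4 - b/2)
(30*(-46))*D(0, 1) = (30*(-46))*(-4 - ½*1) = -1380*(-4 - ½) = -1380*(-9/2) = 6210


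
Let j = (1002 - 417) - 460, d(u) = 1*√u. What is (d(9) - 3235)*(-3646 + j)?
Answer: 11379872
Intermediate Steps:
d(u) = √u
j = 125 (j = 585 - 460 = 125)
(d(9) - 3235)*(-3646 + j) = (√9 - 3235)*(-3646 + 125) = (3 - 3235)*(-3521) = -3232*(-3521) = 11379872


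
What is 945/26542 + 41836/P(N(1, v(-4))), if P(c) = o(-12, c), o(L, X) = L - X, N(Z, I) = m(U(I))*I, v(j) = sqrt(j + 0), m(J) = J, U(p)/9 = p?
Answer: 69402112/39813 ≈ 1743.2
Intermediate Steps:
U(p) = 9*p
v(j) = sqrt(j)
N(Z, I) = 9*I**2 (N(Z, I) = (9*I)*I = 9*I**2)
P(c) = -12 - c
945/26542 + 41836/P(N(1, v(-4))) = 945/26542 + 41836/(-12 - 9*(sqrt(-4))**2) = 945*(1/26542) + 41836/(-12 - 9*(2*I)**2) = 945/26542 + 41836/(-12 - 9*(-4)) = 945/26542 + 41836/(-12 - 1*(-36)) = 945/26542 + 41836/(-12 + 36) = 945/26542 + 41836/24 = 945/26542 + 41836*(1/24) = 945/26542 + 10459/6 = 69402112/39813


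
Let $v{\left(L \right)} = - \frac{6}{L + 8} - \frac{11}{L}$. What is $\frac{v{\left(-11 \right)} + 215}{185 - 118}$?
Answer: $\frac{218}{67} \approx 3.2537$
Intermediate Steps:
$v{\left(L \right)} = - \frac{11}{L} - \frac{6}{8 + L}$ ($v{\left(L \right)} = - \frac{6}{8 + L} - \frac{11}{L} = - \frac{11}{L} - \frac{6}{8 + L}$)
$\frac{v{\left(-11 \right)} + 215}{185 - 118} = \frac{\frac{-88 - -187}{\left(-11\right) \left(8 - 11\right)} + 215}{185 - 118} = \frac{- \frac{-88 + 187}{11 \left(-3\right)} + 215}{67} = \left(\left(- \frac{1}{11}\right) \left(- \frac{1}{3}\right) 99 + 215\right) \frac{1}{67} = \left(3 + 215\right) \frac{1}{67} = 218 \cdot \frac{1}{67} = \frac{218}{67}$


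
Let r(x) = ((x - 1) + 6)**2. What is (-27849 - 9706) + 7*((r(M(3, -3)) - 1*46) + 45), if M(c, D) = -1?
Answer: -37450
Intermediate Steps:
r(x) = (5 + x)**2 (r(x) = ((-1 + x) + 6)**2 = (5 + x)**2)
(-27849 - 9706) + 7*((r(M(3, -3)) - 1*46) + 45) = (-27849 - 9706) + 7*(((5 - 1)**2 - 1*46) + 45) = -37555 + 7*((4**2 - 46) + 45) = -37555 + 7*((16 - 46) + 45) = -37555 + 7*(-30 + 45) = -37555 + 7*15 = -37555 + 105 = -37450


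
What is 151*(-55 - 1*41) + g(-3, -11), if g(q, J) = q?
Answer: -14499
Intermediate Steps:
151*(-55 - 1*41) + g(-3, -11) = 151*(-55 - 1*41) - 3 = 151*(-55 - 41) - 3 = 151*(-96) - 3 = -14496 - 3 = -14499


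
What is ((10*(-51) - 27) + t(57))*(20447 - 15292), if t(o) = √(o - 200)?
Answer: -2768235 + 5155*I*√143 ≈ -2.7682e+6 + 61645.0*I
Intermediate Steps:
t(o) = √(-200 + o)
((10*(-51) - 27) + t(57))*(20447 - 15292) = ((10*(-51) - 27) + √(-200 + 57))*(20447 - 15292) = ((-510 - 27) + √(-143))*5155 = (-537 + I*√143)*5155 = -2768235 + 5155*I*√143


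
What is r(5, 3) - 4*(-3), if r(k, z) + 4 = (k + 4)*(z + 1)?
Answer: 44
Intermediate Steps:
r(k, z) = -4 + (1 + z)*(4 + k) (r(k, z) = -4 + (k + 4)*(z + 1) = -4 + (4 + k)*(1 + z) = -4 + (1 + z)*(4 + k))
r(5, 3) - 4*(-3) = (5 + 4*3 + 5*3) - 4*(-3) = (5 + 12 + 15) + 12 = 32 + 12 = 44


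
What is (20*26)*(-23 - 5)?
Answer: -14560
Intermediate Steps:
(20*26)*(-23 - 5) = 520*(-28) = -14560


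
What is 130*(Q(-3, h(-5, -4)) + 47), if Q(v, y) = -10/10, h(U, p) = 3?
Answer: 5980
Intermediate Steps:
Q(v, y) = -1 (Q(v, y) = -10*1/10 = -1)
130*(Q(-3, h(-5, -4)) + 47) = 130*(-1 + 47) = 130*46 = 5980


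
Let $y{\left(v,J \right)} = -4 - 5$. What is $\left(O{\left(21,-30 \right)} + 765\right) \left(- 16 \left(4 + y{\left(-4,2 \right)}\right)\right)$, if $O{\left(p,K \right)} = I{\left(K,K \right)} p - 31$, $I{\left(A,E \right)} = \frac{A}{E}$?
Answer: $60400$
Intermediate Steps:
$y{\left(v,J \right)} = -9$
$O{\left(p,K \right)} = -31 + p$ ($O{\left(p,K \right)} = \frac{K}{K} p - 31 = 1 p - 31 = p - 31 = -31 + p$)
$\left(O{\left(21,-30 \right)} + 765\right) \left(- 16 \left(4 + y{\left(-4,2 \right)}\right)\right) = \left(\left(-31 + 21\right) + 765\right) \left(- 16 \left(4 - 9\right)\right) = \left(-10 + 765\right) \left(\left(-16\right) \left(-5\right)\right) = 755 \cdot 80 = 60400$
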